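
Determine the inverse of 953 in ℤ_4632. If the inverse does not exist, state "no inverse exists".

gcd(4632, 953) by repeated division:
4632 = 4·953 + 820
953 = 1·820 + 133
820 = 6·133 + 22
133 = 6·22 + 1
22 = 22·1 + 0
The gcd is 1. Working backward:
1 = 133 − 6·22
1 = −6·820 + 37·133
1 = 37·953 − 43·820
1 = −43·4632 + 209·953
So 953·209 ≡ 1 (mod 4632).

209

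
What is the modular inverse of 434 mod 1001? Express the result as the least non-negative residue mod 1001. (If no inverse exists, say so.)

Euclidean algorithm on 1001, 434:
1001 = 2·434 + 133
434 = 3·133 + 35
133 = 3·35 + 28
35 = 1·28 + 7
28 = 4·7 + 0
Since gcd = 7 > 1, 434 is not a unit mod 1001.

no inverse exists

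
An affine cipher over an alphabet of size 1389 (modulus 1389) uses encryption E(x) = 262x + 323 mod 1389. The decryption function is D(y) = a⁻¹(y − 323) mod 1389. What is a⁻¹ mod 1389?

334

Apply the Euclidean algorithm to 1389 and 262:
1389 = 5·262 + 79
262 = 3·79 + 25
79 = 3·25 + 4
25 = 6·4 + 1
4 = 4·1 + 0
gcd = 1, so the inverse exists. Back-substitute:
1 = 25 − 6·4
1 = −6·79 + 19·25
1 = 19·262 − 63·79
1 = −63·1389 + 334·262
So 262·334 ≡ 1 (mod 1389).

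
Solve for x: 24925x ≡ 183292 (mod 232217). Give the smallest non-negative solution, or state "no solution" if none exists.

First find gcd(24925, 232217):
232217 = 9×24925 + 7892
24925 = 3×7892 + 1249
7892 = 6×1249 + 398
1249 = 3×398 + 55
398 = 7×55 + 13
55 = 4×13 + 3
13 = 4×3 + 1
3 = 3×1 + 0
gcd = 1, so a unique solution mod 232217 exists.
Back-substitute for the Bézout coefficients:
1 = 13 − 4·3
1 = −4·55 + 17·13
1 = 17·398 − 123·55
1 = −123·1249 + 386·398
1 = 386·7892 − 2439·1249
1 = −2439·24925 + 7703·7892
1 = 7703·232217 − 71766·24925
So 24925·(-71766) ≡ 1 (mod 232217), giving 24925⁻¹ ≡ 160451.
x ≡ 24925⁻¹·183292 ≡ 160451·183292 ≡ 30510 (mod 232217).

30510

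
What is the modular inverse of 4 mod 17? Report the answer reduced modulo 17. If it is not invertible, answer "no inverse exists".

Apply the Euclidean algorithm to 17 and 4:
17 = 4×4 + 1
4 = 4×1 + 0
gcd = 1, so the inverse exists. Back-substitute:
1 = 17 − 4·4
Hence 4⁻¹ ≡ -4 ≡ 13 (mod 17).

13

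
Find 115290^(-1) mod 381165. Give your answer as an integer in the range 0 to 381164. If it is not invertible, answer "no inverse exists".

no inverse exists

Compute gcd(115290, 381165):
381165 = 3*115290 + 35295
115290 = 3*35295 + 9405
35295 = 3*9405 + 7080
9405 = 1*7080 + 2325
7080 = 3*2325 + 105
2325 = 22*105 + 15
105 = 7*15 + 0
gcd(115290, 381165) = 15 ≠ 1, so 115290 has no multiplicative inverse modulo 381165.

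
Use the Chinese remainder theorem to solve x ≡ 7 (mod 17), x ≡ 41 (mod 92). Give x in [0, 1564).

41

Write x = 7 + 17·k. Then 17·k ≡ 41 − 7 ≡ 34 (mod 92).
Need 17⁻¹ mod 92. Extended Euclid on (92, 17):
92 = 5×17 + 7
17 = 2×7 + 3
7 = 2×3 + 1
3 = 3×1 + 0
Back-substitute:
1 = 7 − 2·3
1 = −2·17 + 5·7
1 = 5·92 − 27·17
17⁻¹ ≡ 65 (mod 92), so k ≡ 65·34 ≡ 2 (mod 92).
x = 7 + 17·2 = 41.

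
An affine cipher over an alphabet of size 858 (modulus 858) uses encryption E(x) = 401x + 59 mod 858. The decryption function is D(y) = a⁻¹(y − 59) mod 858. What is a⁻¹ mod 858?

383

Run Euclid on (858, 401):
858 = 2·401 + 56
401 = 7·56 + 9
56 = 6·9 + 2
9 = 4·2 + 1
2 = 2·1 + 0
gcd = 1, so the inverse exists. Back-substitute:
1 = 9 − 4·2
1 = −4·56 + 25·9
1 = 25·401 − 179·56
1 = −179·858 + 383·401
So 401·383 ≡ 1 (mod 858).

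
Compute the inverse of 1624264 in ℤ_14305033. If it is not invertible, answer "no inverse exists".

gcd(14305033, 1624264) by repeated division:
14305033 = 8×1624264 + 1310921
1624264 = 1×1310921 + 313343
1310921 = 4×313343 + 57549
313343 = 5×57549 + 25598
57549 = 2×25598 + 6353
25598 = 4×6353 + 186
6353 = 34×186 + 29
186 = 6×29 + 12
29 = 2×12 + 5
12 = 2×5 + 2
5 = 2×2 + 1
2 = 2×1 + 0
Since gcd(1624264, 14305033) = 1, back-substitute to write 1 as a combination:
1 = 5 − 2·2
1 = −2·12 + 5·5
1 = 5·29 − 12·12
1 = −12·186 + 77·29
1 = 77·6353 − 2630·186
1 = −2630·25598 + 10597·6353
1 = 10597·57549 − 23824·25598
1 = −23824·313343 + 129717·57549
1 = 129717·1310921 − 542692·313343
1 = −542692·1624264 + 672409·1310921
1 = 672409·14305033 − 5921964·1624264
Thus 1624264·(-5921964) ≡ 1 (mod 14305033); reducing, -5921964 mod 14305033 = 8383069.

8383069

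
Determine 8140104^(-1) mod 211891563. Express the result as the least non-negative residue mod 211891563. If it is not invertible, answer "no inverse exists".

Compute gcd(8140104, 211891563):
211891563 = 26*8140104 + 248859
8140104 = 32*248859 + 176616
248859 = 1*176616 + 72243
176616 = 2*72243 + 32130
72243 = 2*32130 + 7983
32130 = 4*7983 + 198
7983 = 40*198 + 63
198 = 3*63 + 9
63 = 7*9 + 0
The gcd is 9, not 1, hence no inverse exists.

no inverse exists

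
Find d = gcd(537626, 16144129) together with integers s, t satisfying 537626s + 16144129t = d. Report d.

1

Apply Euclid's algorithm to 16144129 and 537626:
16144129 = 30·537626 + 15349
537626 = 35·15349 + 411
15349 = 37·411 + 142
411 = 2·142 + 127
142 = 1·127 + 15
127 = 8·15 + 7
15 = 2·7 + 1
7 = 7·1 + 0
gcd(537626, 16144129) = 1.
Express as a combination:
1 = 15 − 2·7
1 = −2·127 + 17·15
1 = 17·142 − 19·127
1 = −19·411 + 55·142
1 = 55·15349 − 2054·411
1 = −2054·537626 + 71945·15349
1 = 71945·16144129 − 2160404·537626
So 1 = (71945)·16144129 + (-2160404)·537626.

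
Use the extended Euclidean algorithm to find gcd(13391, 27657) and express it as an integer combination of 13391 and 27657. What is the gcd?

Repeated division:
27657 = 2*13391 + 875
13391 = 15*875 + 266
875 = 3*266 + 77
266 = 3*77 + 35
77 = 2*35 + 7
35 = 5*7 + 0
gcd(13391, 27657) = 7.
Working backward:
7 = 77 − 2·35
7 = −2·266 + 7·77
7 = 7·875 − 23·266
7 = −23·13391 + 352·875
7 = 352·27657 − 727·13391
So 7 = (352)·27657 + (-727)·13391.

7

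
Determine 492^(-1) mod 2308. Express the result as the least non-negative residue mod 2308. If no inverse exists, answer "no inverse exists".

Compute gcd(492, 2308):
2308 = 4×492 + 340
492 = 1×340 + 152
340 = 2×152 + 36
152 = 4×36 + 8
36 = 4×8 + 4
8 = 2×4 + 0
The gcd is 4, not 1, hence no inverse exists.

no inverse exists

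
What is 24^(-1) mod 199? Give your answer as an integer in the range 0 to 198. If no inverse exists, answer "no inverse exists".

141

Apply the Euclidean algorithm to 199 and 24:
199 = 8×24 + 7
24 = 3×7 + 3
7 = 2×3 + 1
3 = 3×1 + 0
gcd = 1, so the inverse exists. Back-substitute:
1 = 7 − 2·3
1 = −2·24 + 7·7
1 = 7·199 − 58·24
So 24·(-58) ≡ 1 (mod 199), and -58 ≡ 141 (mod 199).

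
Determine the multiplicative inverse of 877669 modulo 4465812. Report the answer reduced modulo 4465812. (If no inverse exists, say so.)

Euclidean algorithm on 4465812, 877669:
4465812 = 5*877669 + 77467
877669 = 11*77467 + 25532
77467 = 3*25532 + 871
25532 = 29*871 + 273
871 = 3*273 + 52
273 = 5*52 + 13
52 = 4*13 + 0
Since gcd = 13 > 1, 877669 is not a unit mod 4465812.

no inverse exists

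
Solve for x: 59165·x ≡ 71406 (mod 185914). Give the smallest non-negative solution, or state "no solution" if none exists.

First find gcd(59165, 185914):
185914 = 3·59165 + 8419
59165 = 7·8419 + 232
8419 = 36·232 + 67
232 = 3·67 + 31
67 = 2·31 + 5
31 = 6·5 + 1
5 = 5·1 + 0
gcd = 1, so a unique solution mod 185914 exists.
Back-substitute for the Bézout coefficients:
1 = 31 − 6·5
1 = −6·67 + 13·31
1 = 13·232 − 45·67
1 = −45·8419 + 1633·232
1 = 1633·59165 − 11476·8419
1 = −11476·185914 + 36061·59165
So 59165·(36061) ≡ 1 (mod 185914), giving 59165⁻¹ ≡ 36061.
x ≡ 59165⁻¹·71406 ≡ 36061·71406 ≡ 62866 (mod 185914).

62866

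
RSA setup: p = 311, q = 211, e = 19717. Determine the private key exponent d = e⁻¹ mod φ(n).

φ(n) = (p−1)(q−1) = 310·210 = 65100.
Need d with 19717·d ≡ 1 (mod 65100). Apply the extended Euclidean algorithm:
65100 = 3*19717 + 5949
19717 = 3*5949 + 1870
5949 = 3*1870 + 339
1870 = 5*339 + 175
339 = 1*175 + 164
175 = 1*164 + 11
164 = 14*11 + 10
11 = 1*10 + 1
10 = 10*1 + 0
Back-substitute:
1 = 11 − 10
1 = −164 + 15·11
1 = 15·175 − 16·164
1 = −16·339 + 31·175
1 = 31·1870 − 171·339
1 = −171·5949 + 544·1870
1 = 544·19717 − 1803·5949
1 = −1803·65100 + 5953·19717
So 19717·5953 ≡ 1 (mod 65100), hence d = 5953.

5953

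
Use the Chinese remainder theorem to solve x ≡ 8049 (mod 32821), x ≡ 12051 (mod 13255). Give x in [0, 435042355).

Write x = 8049 + 32821·k. Then 32821·k ≡ 12051 − 8049 ≡ 4002 (mod 13255).
Need 32821⁻¹ mod 13255. Extended Euclid on (13255, 6311):
13255 = 2·6311 + 633
6311 = 9·633 + 614
633 = 1·614 + 19
614 = 32·19 + 6
19 = 3·6 + 1
6 = 6·1 + 0
Back-substitute:
1 = 19 − 3·6
1 = −3·614 + 97·19
1 = 97·633 − 100·614
1 = −100·6311 + 997·633
1 = 997·13255 − 2094·6311
32821⁻¹ ≡ 11161 (mod 13255), so k ≡ 11161·4002 ≡ 10227 (mod 13255).
x = 8049 + 32821·10227 = 335668416.

335668416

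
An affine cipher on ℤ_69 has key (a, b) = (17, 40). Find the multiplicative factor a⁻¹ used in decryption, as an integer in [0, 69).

Apply the Euclidean algorithm to 69 and 17:
69 = 4×17 + 1
17 = 17×1 + 0
Since gcd(17, 69) = 1, back-substitute to write 1 as a combination:
1 = 69 − 4·17
So 17·(-4) ≡ 1 (mod 69), and -4 ≡ 65 (mod 69).

65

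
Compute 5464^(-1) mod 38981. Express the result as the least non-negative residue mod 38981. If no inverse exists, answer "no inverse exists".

gcd(38981, 5464) by repeated division:
38981 = 7*5464 + 733
5464 = 7*733 + 333
733 = 2*333 + 67
333 = 4*67 + 65
67 = 1*65 + 2
65 = 32*2 + 1
2 = 2*1 + 0
gcd = 1, so the inverse exists. Back-substitute:
1 = 65 − 32·2
1 = −32·67 + 33·65
1 = 33·333 − 164·67
1 = −164·733 + 361·333
1 = 361·5464 − 2691·733
1 = −2691·38981 + 19198·5464
So 5464·19198 ≡ 1 (mod 38981).

19198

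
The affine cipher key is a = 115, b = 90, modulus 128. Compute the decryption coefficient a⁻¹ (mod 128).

Extended Euclidean algorithm:
128 = 1×115 + 13
115 = 8×13 + 11
13 = 1×11 + 2
11 = 5×2 + 1
2 = 2×1 + 0
The gcd is 1. Working backward:
1 = 11 − 5·2
1 = −5·13 + 6·11
1 = 6·115 − 53·13
1 = −53·128 + 59·115
So 115·59 ≡ 1 (mod 128).

59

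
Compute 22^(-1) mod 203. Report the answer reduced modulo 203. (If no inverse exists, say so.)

120

gcd(203, 22) by repeated division:
203 = 9×22 + 5
22 = 4×5 + 2
5 = 2×2 + 1
2 = 2×1 + 0
Since gcd(22, 203) = 1, back-substitute to write 1 as a combination:
1 = 5 − 2·2
1 = −2·22 + 9·5
1 = 9·203 − 83·22
Hence 22⁻¹ ≡ -83 ≡ 120 (mod 203).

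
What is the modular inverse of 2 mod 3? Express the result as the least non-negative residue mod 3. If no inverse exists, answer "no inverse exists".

2

Run Euclid on (3, 2):
3 = 1*2 + 1
2 = 2*1 + 0
The gcd is 1. Working backward:
1 = 3 − 2
Thus 2·(-1) ≡ 1 (mod 3); reducing, -1 mod 3 = 2.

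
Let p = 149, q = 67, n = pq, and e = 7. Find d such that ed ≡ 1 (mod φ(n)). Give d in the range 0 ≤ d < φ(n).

2791

φ(n) = (p−1)(q−1) = 148·66 = 9768.
Need d with 7·d ≡ 1 (mod 9768). Apply the extended Euclidean algorithm:
9768 = 1395·7 + 3
7 = 2·3 + 1
3 = 3·1 + 0
Back-substitute:
1 = 7 − 2·3
1 = −2·9768 + 2791·7
So 7·2791 ≡ 1 (mod 9768), hence d = 2791.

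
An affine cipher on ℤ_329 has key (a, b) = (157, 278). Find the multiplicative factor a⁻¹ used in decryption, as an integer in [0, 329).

Extended Euclidean algorithm:
329 = 2×157 + 15
157 = 10×15 + 7
15 = 2×7 + 1
7 = 7×1 + 0
Since gcd(157, 329) = 1, back-substitute to write 1 as a combination:
1 = 15 − 2·7
1 = −2·157 + 21·15
1 = 21·329 − 44·157
Thus 157·(-44) ≡ 1 (mod 329); reducing, -44 mod 329 = 285.

285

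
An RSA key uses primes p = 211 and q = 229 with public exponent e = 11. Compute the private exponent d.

17411

φ(n) = (p−1)(q−1) = 210·228 = 47880.
Need d with 11·d ≡ 1 (mod 47880). Apply the extended Euclidean algorithm:
47880 = 4352*11 + 8
11 = 1*8 + 3
8 = 2*3 + 2
3 = 1*2 + 1
2 = 2*1 + 0
Back-substitute:
1 = 3 − 2
1 = −8 + 3·3
1 = 3·11 − 4·8
1 = −4·47880 + 17411·11
So 11·17411 ≡ 1 (mod 47880), hence d = 17411.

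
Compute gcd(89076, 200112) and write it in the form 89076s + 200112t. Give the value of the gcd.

12

Repeated division:
200112 = 2×89076 + 21960
89076 = 4×21960 + 1236
21960 = 17×1236 + 948
1236 = 1×948 + 288
948 = 3×288 + 84
288 = 3×84 + 36
84 = 2×36 + 12
36 = 3×12 + 0
gcd(89076, 200112) = 12.
Working backward:
12 = 84 − 2·36
12 = −2·288 + 7·84
12 = 7·948 − 23·288
12 = −23·1236 + 30·948
12 = 30·21960 − 533·1236
12 = −533·89076 + 2162·21960
12 = 2162·200112 − 4857·89076
So 12 = (2162)·200112 + (-4857)·89076.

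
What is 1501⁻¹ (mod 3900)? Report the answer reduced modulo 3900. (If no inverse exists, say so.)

3001

gcd(3900, 1501) by repeated division:
3900 = 2*1501 + 898
1501 = 1*898 + 603
898 = 1*603 + 295
603 = 2*295 + 13
295 = 22*13 + 9
13 = 1*9 + 4
9 = 2*4 + 1
4 = 4*1 + 0
The gcd is 1. Working backward:
1 = 9 − 2·4
1 = −2·13 + 3·9
1 = 3·295 − 68·13
1 = −68·603 + 139·295
1 = 139·898 − 207·603
1 = −207·1501 + 346·898
1 = 346·3900 − 899·1501
Hence 1501⁻¹ ≡ -899 ≡ 3001 (mod 3900).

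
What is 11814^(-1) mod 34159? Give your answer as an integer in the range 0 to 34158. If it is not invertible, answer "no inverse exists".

9851

gcd(34159, 11814) by repeated division:
34159 = 2×11814 + 10531
11814 = 1×10531 + 1283
10531 = 8×1283 + 267
1283 = 4×267 + 215
267 = 1×215 + 52
215 = 4×52 + 7
52 = 7×7 + 3
7 = 2×3 + 1
3 = 3×1 + 0
Since gcd(11814, 34159) = 1, back-substitute to write 1 as a combination:
1 = 7 − 2·3
1 = −2·52 + 15·7
1 = 15·215 − 62·52
1 = −62·267 + 77·215
1 = 77·1283 − 370·267
1 = −370·10531 + 3037·1283
1 = 3037·11814 − 3407·10531
1 = −3407·34159 + 9851·11814
So 11814·9851 ≡ 1 (mod 34159).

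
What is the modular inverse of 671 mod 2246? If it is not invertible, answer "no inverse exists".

Apply the Euclidean algorithm to 2246 and 671:
2246 = 3·671 + 233
671 = 2·233 + 205
233 = 1·205 + 28
205 = 7·28 + 9
28 = 3·9 + 1
9 = 9·1 + 0
The gcd is 1. Working backward:
1 = 28 − 3·9
1 = −3·205 + 22·28
1 = 22·233 − 25·205
1 = −25·671 + 72·233
1 = 72·2246 − 241·671
So 671·(-241) ≡ 1 (mod 2246), and -241 ≡ 2005 (mod 2246).

2005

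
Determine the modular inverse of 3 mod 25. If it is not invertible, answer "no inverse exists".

gcd(25, 3) by repeated division:
25 = 8·3 + 1
3 = 3·1 + 0
The gcd is 1. Working backward:
1 = 25 − 8·3
Thus 3·(-8) ≡ 1 (mod 25); reducing, -8 mod 25 = 17.

17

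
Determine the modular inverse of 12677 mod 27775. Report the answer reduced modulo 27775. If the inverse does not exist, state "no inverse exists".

gcd(27775, 12677) by repeated division:
27775 = 2·12677 + 2421
12677 = 5·2421 + 572
2421 = 4·572 + 133
572 = 4·133 + 40
133 = 3·40 + 13
40 = 3·13 + 1
13 = 13·1 + 0
gcd = 1, so the inverse exists. Back-substitute:
1 = 40 − 3·13
1 = −3·133 + 10·40
1 = 10·572 − 43·133
1 = −43·2421 + 182·572
1 = 182·12677 − 953·2421
1 = −953·27775 + 2088·12677
So 12677·2088 ≡ 1 (mod 27775).

2088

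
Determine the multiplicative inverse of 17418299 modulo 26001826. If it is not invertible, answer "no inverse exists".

Apply the Euclidean algorithm to 26001826 and 17418299:
26001826 = 1*17418299 + 8583527
17418299 = 2*8583527 + 251245
8583527 = 34*251245 + 41197
251245 = 6*41197 + 4063
41197 = 10*4063 + 567
4063 = 7*567 + 94
567 = 6*94 + 3
94 = 31*3 + 1
3 = 3*1 + 0
Since gcd(17418299, 26001826) = 1, back-substitute to write 1 as a combination:
1 = 94 − 31·3
1 = −31·567 + 187·94
1 = 187·4063 − 1340·567
1 = −1340·41197 + 13587·4063
1 = 13587·251245 − 82862·41197
1 = −82862·8583527 + 2830895·251245
1 = 2830895·17418299 − 5744652·8583527
1 = −5744652·26001826 + 8575547·17418299
So 17418299·8575547 ≡ 1 (mod 26001826).

8575547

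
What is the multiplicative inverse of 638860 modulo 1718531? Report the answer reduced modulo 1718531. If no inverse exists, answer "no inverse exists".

gcd(1718531, 638860) by repeated division:
1718531 = 2·638860 + 440811
638860 = 1·440811 + 198049
440811 = 2·198049 + 44713
198049 = 4·44713 + 19197
44713 = 2·19197 + 6319
19197 = 3·6319 + 240
6319 = 26·240 + 79
240 = 3·79 + 3
79 = 26·3 + 1
3 = 3·1 + 0
gcd = 1, so the inverse exists. Back-substitute:
1 = 79 − 26·3
1 = −26·240 + 79·79
1 = 79·6319 − 2080·240
1 = −2080·19197 + 6319·6319
1 = 6319·44713 − 14718·19197
1 = −14718·198049 + 65191·44713
1 = 65191·440811 − 145100·198049
1 = −145100·638860 + 210291·440811
1 = 210291·1718531 − 565682·638860
Hence 638860⁻¹ ≡ -565682 ≡ 1152849 (mod 1718531).

1152849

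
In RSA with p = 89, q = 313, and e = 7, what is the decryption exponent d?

11767

φ(n) = (p−1)(q−1) = 88·312 = 27456.
Need d with 7·d ≡ 1 (mod 27456). Apply the extended Euclidean algorithm:
27456 = 3922×7 + 2
7 = 3×2 + 1
2 = 2×1 + 0
Back-substitute:
1 = 7 − 3·2
1 = −3·27456 + 11767·7
So 7·11767 ≡ 1 (mod 27456), hence d = 11767.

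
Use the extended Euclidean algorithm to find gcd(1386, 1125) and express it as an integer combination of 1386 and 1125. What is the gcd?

9

Apply Euclid's algorithm to 1386 and 1125:
1386 = 1·1125 + 261
1125 = 4·261 + 81
261 = 3·81 + 18
81 = 4·18 + 9
18 = 2·9 + 0
gcd(1386, 1125) = 9.
Express as a combination:
9 = 81 − 4·18
9 = −4·261 + 13·81
9 = 13·1125 − 56·261
9 = −56·1386 + 69·1125
So 9 = (-56)·1386 + (69)·1125.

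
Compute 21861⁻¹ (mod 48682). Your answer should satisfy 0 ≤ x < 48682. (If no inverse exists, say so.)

Apply the Euclidean algorithm to 48682 and 21861:
48682 = 2·21861 + 4960
21861 = 4·4960 + 2021
4960 = 2·2021 + 918
2021 = 2·918 + 185
918 = 4·185 + 178
185 = 1·178 + 7
178 = 25·7 + 3
7 = 2·3 + 1
3 = 3·1 + 0
Since gcd(21861, 48682) = 1, back-substitute to write 1 as a combination:
1 = 7 − 2·3
1 = −2·178 + 51·7
1 = 51·185 − 53·178
1 = −53·918 + 263·185
1 = 263·2021 − 579·918
1 = −579·4960 + 1421·2021
1 = 1421·21861 − 6263·4960
1 = −6263·48682 + 13947·21861
So 21861·13947 ≡ 1 (mod 48682).

13947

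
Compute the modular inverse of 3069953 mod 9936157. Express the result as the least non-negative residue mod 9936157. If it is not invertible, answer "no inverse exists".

307744

Apply the Euclidean algorithm to 9936157 and 3069953:
9936157 = 3×3069953 + 726298
3069953 = 4×726298 + 164761
726298 = 4×164761 + 67254
164761 = 2×67254 + 30253
67254 = 2×30253 + 6748
30253 = 4×6748 + 3261
6748 = 2×3261 + 226
3261 = 14×226 + 97
226 = 2×97 + 32
97 = 3×32 + 1
32 = 32×1 + 0
gcd = 1, so the inverse exists. Back-substitute:
1 = 97 − 3·32
1 = −3·226 + 7·97
1 = 7·3261 − 101·226
1 = −101·6748 + 209·3261
1 = 209·30253 − 937·6748
1 = −937·67254 + 2083·30253
1 = 2083·164761 − 5103·67254
1 = −5103·726298 + 22495·164761
1 = 22495·3069953 − 95083·726298
1 = −95083·9936157 + 307744·3069953
So 3069953·307744 ≡ 1 (mod 9936157).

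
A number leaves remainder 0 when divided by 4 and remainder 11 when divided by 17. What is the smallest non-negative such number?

Write x = 0 + 4·k. Then 4·k ≡ 11 − 0 ≡ 11 (mod 17).
Need 4⁻¹ mod 17. Extended Euclid on (17, 4):
17 = 4*4 + 1
4 = 4*1 + 0
Back-substitute:
1 = 17 − 4·4
4⁻¹ ≡ 13 (mod 17), so k ≡ 13·11 ≡ 7 (mod 17).
x = 0 + 4·7 = 28.

28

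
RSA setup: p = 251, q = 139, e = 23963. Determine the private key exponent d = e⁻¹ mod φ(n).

12527

φ(n) = (p−1)(q−1) = 250·138 = 34500.
Need d with 23963·d ≡ 1 (mod 34500). Apply the extended Euclidean algorithm:
34500 = 1×23963 + 10537
23963 = 2×10537 + 2889
10537 = 3×2889 + 1870
2889 = 1×1870 + 1019
1870 = 1×1019 + 851
1019 = 1×851 + 168
851 = 5×168 + 11
168 = 15×11 + 3
11 = 3×3 + 2
3 = 1×2 + 1
2 = 2×1 + 0
Back-substitute:
1 = 3 − 2
1 = −11 + 4·3
1 = 4·168 − 61·11
1 = −61·851 + 309·168
1 = 309·1019 − 370·851
1 = −370·1870 + 679·1019
1 = 679·2889 − 1049·1870
1 = −1049·10537 + 3826·2889
1 = 3826·23963 − 8701·10537
1 = −8701·34500 + 12527·23963
So 23963·12527 ≡ 1 (mod 34500), hence d = 12527.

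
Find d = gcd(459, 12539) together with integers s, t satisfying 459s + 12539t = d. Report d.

1

Repeated division:
12539 = 27·459 + 146
459 = 3·146 + 21
146 = 6·21 + 20
21 = 1·20 + 1
20 = 20·1 + 0
gcd(459, 12539) = 1.
Express as a combination:
1 = 21 − 20
1 = −146 + 7·21
1 = 7·459 − 22·146
1 = −22·12539 + 601·459
So 1 = (-22)·12539 + (601)·459.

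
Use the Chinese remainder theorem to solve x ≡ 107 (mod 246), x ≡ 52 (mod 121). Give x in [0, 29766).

Write x = 107 + 246·k. Then 246·k ≡ 52 − 107 ≡ 66 (mod 121).
Need 246⁻¹ mod 121. Extended Euclid on (121, 4):
121 = 30·4 + 1
4 = 4·1 + 0
Back-substitute:
1 = 121 − 30·4
246⁻¹ ≡ 91 (mod 121), so k ≡ 91·66 ≡ 77 (mod 121).
x = 107 + 246·77 = 19049.

19049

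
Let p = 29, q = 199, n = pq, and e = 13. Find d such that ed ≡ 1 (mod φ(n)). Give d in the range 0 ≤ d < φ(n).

853

φ(n) = (p−1)(q−1) = 28·198 = 5544.
Need d with 13·d ≡ 1 (mod 5544). Apply the extended Euclidean algorithm:
5544 = 426·13 + 6
13 = 2·6 + 1
6 = 6·1 + 0
Back-substitute:
1 = 13 − 2·6
1 = −2·5544 + 853·13
So 13·853 ≡ 1 (mod 5544), hence d = 853.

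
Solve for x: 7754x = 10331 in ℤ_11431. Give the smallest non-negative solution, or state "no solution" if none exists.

First find gcd(7754, 11431):
11431 = 1·7754 + 3677
7754 = 2·3677 + 400
3677 = 9·400 + 77
400 = 5·77 + 15
77 = 5·15 + 2
15 = 7·2 + 1
2 = 2·1 + 0
gcd = 1, so a unique solution mod 11431 exists.
Back-substitute for the Bézout coefficients:
1 = 15 − 7·2
1 = −7·77 + 36·15
1 = 36·400 − 187·77
1 = −187·3677 + 1719·400
1 = 1719·7754 − 3625·3677
1 = −3625·11431 + 5344·7754
So 7754·(5344) ≡ 1 (mod 11431), giving 7754⁻¹ ≡ 5344.
x ≡ 7754⁻¹·10331 ≡ 5344·10331 ≡ 8565 (mod 11431).

8565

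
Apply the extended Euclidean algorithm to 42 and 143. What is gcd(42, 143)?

Euclidean algorithm:
143 = 3*42 + 17
42 = 2*17 + 8
17 = 2*8 + 1
8 = 8*1 + 0
gcd(42, 143) = 1.
Express as a combination:
1 = 17 − 2·8
1 = −2·42 + 5·17
1 = 5·143 − 17·42
So 1 = (5)·143 + (-17)·42.

1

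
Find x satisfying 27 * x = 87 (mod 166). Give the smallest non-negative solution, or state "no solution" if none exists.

77

First find gcd(27, 166):
166 = 6*27 + 4
27 = 6*4 + 3
4 = 1*3 + 1
3 = 3*1 + 0
gcd = 1, so a unique solution mod 166 exists.
Back-substitute for the Bézout coefficients:
1 = 4 − 3
1 = −27 + 7·4
1 = 7·166 − 43·27
So 27·(-43) ≡ 1 (mod 166), giving 27⁻¹ ≡ 123.
x ≡ 27⁻¹·87 ≡ 123·87 ≡ 77 (mod 166).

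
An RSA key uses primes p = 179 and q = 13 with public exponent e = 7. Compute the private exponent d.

1831

φ(n) = (p−1)(q−1) = 178·12 = 2136.
Need d with 7·d ≡ 1 (mod 2136). Apply the extended Euclidean algorithm:
2136 = 305·7 + 1
7 = 7·1 + 0
Back-substitute:
1 = 2136 − 305·7
So 7·(-305) ≡ 1 (mod 2136), hence d ≡ -305 ≡ 1831 (mod 2136).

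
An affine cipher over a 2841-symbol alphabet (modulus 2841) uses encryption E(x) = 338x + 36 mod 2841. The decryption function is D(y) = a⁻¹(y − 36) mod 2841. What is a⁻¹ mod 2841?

gcd(2841, 338) by repeated division:
2841 = 8·338 + 137
338 = 2·137 + 64
137 = 2·64 + 9
64 = 7·9 + 1
9 = 9·1 + 0
The gcd is 1. Working backward:
1 = 64 − 7·9
1 = −7·137 + 15·64
1 = 15·338 − 37·137
1 = −37·2841 + 311·338
So 338·311 ≡ 1 (mod 2841).

311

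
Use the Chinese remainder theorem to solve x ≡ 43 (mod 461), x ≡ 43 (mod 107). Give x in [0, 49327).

Write x = 43 + 461·k. Then 461·k ≡ 43 − 43 ≡ 0 (mod 107).
Need 461⁻¹ mod 107. Extended Euclid on (107, 33):
107 = 3·33 + 8
33 = 4·8 + 1
8 = 8·1 + 0
Back-substitute:
1 = 33 − 4·8
1 = −4·107 + 13·33
461⁻¹ ≡ 13 (mod 107), so k ≡ 13·0 ≡ 0 (mod 107).
x = 43 + 461·0 = 43.

43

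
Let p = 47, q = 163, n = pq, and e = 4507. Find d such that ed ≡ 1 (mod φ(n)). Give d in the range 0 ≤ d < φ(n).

3955

φ(n) = (p−1)(q−1) = 46·162 = 7452.
Need d with 4507·d ≡ 1 (mod 7452). Apply the extended Euclidean algorithm:
7452 = 1×4507 + 2945
4507 = 1×2945 + 1562
2945 = 1×1562 + 1383
1562 = 1×1383 + 179
1383 = 7×179 + 130
179 = 1×130 + 49
130 = 2×49 + 32
49 = 1×32 + 17
32 = 1×17 + 15
17 = 1×15 + 2
15 = 7×2 + 1
2 = 2×1 + 0
Back-substitute:
1 = 15 − 7·2
1 = −7·17 + 8·15
1 = 8·32 − 15·17
1 = −15·49 + 23·32
1 = 23·130 − 61·49
1 = −61·179 + 84·130
1 = 84·1383 − 649·179
1 = −649·1562 + 733·1383
1 = 733·2945 − 1382·1562
1 = −1382·4507 + 2115·2945
1 = 2115·7452 − 3497·4507
So 4507·(-3497) ≡ 1 (mod 7452), hence d ≡ -3497 ≡ 3955 (mod 7452).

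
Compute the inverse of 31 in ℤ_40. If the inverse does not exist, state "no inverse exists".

Extended Euclidean algorithm:
40 = 1*31 + 9
31 = 3*9 + 4
9 = 2*4 + 1
4 = 4*1 + 0
The gcd is 1. Working backward:
1 = 9 − 2·4
1 = −2·31 + 7·9
1 = 7·40 − 9·31
Hence 31⁻¹ ≡ -9 ≡ 31 (mod 40).

31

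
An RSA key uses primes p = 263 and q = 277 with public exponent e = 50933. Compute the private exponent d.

φ(n) = (p−1)(q−1) = 262·276 = 72312.
Need d with 50933·d ≡ 1 (mod 72312). Apply the extended Euclidean algorithm:
72312 = 1·50933 + 21379
50933 = 2·21379 + 8175
21379 = 2·8175 + 5029
8175 = 1·5029 + 3146
5029 = 1·3146 + 1883
3146 = 1·1883 + 1263
1883 = 1·1263 + 620
1263 = 2·620 + 23
620 = 26·23 + 22
23 = 1·22 + 1
22 = 22·1 + 0
Back-substitute:
1 = 23 − 22
1 = −620 + 27·23
1 = 27·1263 − 55·620
1 = −55·1883 + 82·1263
1 = 82·3146 − 137·1883
1 = −137·5029 + 219·3146
1 = 219·8175 − 356·5029
1 = −356·21379 + 931·8175
1 = 931·50933 − 2218·21379
1 = −2218·72312 + 3149·50933
So 50933·3149 ≡ 1 (mod 72312), hence d = 3149.

3149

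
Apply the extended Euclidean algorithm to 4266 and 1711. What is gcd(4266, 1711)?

Euclidean algorithm:
4266 = 2·1711 + 844
1711 = 2·844 + 23
844 = 36·23 + 16
23 = 1·16 + 7
16 = 2·7 + 2
7 = 3·2 + 1
2 = 2·1 + 0
gcd(4266, 1711) = 1.
Back-substituting:
1 = 7 − 3·2
1 = −3·16 + 7·7
1 = 7·23 − 10·16
1 = −10·844 + 367·23
1 = 367·1711 − 744·844
1 = −744·4266 + 1855·1711
So 1 = (-744)·4266 + (1855)·1711.

1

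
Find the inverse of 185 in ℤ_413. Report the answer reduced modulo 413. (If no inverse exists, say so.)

Extended Euclidean algorithm:
413 = 2·185 + 43
185 = 4·43 + 13
43 = 3·13 + 4
13 = 3·4 + 1
4 = 4·1 + 0
The gcd is 1. Working backward:
1 = 13 − 3·4
1 = −3·43 + 10·13
1 = 10·185 − 43·43
1 = −43·413 + 96·185
So 185·96 ≡ 1 (mod 413).

96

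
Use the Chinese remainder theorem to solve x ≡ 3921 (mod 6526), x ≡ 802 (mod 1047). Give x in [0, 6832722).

284539

Write x = 3921 + 6526·k. Then 6526·k ≡ 802 − 3921 ≡ 22 (mod 1047).
Need 6526⁻¹ mod 1047. Extended Euclid on (1047, 244):
1047 = 4·244 + 71
244 = 3·71 + 31
71 = 2·31 + 9
31 = 3·9 + 4
9 = 2·4 + 1
4 = 4·1 + 0
Back-substitute:
1 = 9 − 2·4
1 = −2·31 + 7·9
1 = 7·71 − 16·31
1 = −16·244 + 55·71
1 = 55·1047 − 236·244
6526⁻¹ ≡ 811 (mod 1047), so k ≡ 811·22 ≡ 43 (mod 1047).
x = 3921 + 6526·43 = 284539.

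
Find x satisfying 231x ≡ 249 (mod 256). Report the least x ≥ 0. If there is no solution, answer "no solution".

First find gcd(231, 256):
256 = 1*231 + 25
231 = 9*25 + 6
25 = 4*6 + 1
6 = 6*1 + 0
gcd = 1, so a unique solution mod 256 exists.
Back-substitute for the Bézout coefficients:
1 = 25 − 4·6
1 = −4·231 + 37·25
1 = 37·256 − 41·231
So 231·(-41) ≡ 1 (mod 256), giving 231⁻¹ ≡ 215.
x ≡ 231⁻¹·249 ≡ 215·249 ≡ 31 (mod 256).

31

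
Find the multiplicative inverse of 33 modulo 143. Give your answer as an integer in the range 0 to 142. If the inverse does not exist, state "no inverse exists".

no inverse exists

Euclidean algorithm on 143, 33:
143 = 4·33 + 11
33 = 3·11 + 0
The gcd is 11, not 1, hence no inverse exists.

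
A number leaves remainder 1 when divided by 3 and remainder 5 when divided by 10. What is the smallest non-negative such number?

Write x = 1 + 3·k. Then 3·k ≡ 5 − 1 ≡ 4 (mod 10).
Need 3⁻¹ mod 10. Extended Euclid on (10, 3):
10 = 3*3 + 1
3 = 3*1 + 0
Back-substitute:
1 = 10 − 3·3
3⁻¹ ≡ 7 (mod 10), so k ≡ 7·4 ≡ 8 (mod 10).
x = 1 + 3·8 = 25.

25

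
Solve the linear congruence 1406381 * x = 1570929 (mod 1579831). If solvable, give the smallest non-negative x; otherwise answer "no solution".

First find gcd(1406381, 1579831):
1579831 = 1×1406381 + 173450
1406381 = 8×173450 + 18781
173450 = 9×18781 + 4421
18781 = 4×4421 + 1097
4421 = 4×1097 + 33
1097 = 33×33 + 8
33 = 4×8 + 1
8 = 8×1 + 0
gcd = 1, so a unique solution mod 1579831 exists.
Back-substitute for the Bézout coefficients:
1 = 33 − 4·8
1 = −4·1097 + 133·33
1 = 133·4421 − 536·1097
1 = −536·18781 + 2277·4421
1 = 2277·173450 − 21029·18781
1 = −21029·1406381 + 170509·173450
1 = 170509·1579831 − 191538·1406381
So 1406381·(-191538) ≡ 1 (mod 1579831), giving 1406381⁻¹ ≡ 1388293.
x ≡ 1406381⁻¹·1570929 ≡ 1388293·1570929 ≡ 433627 (mod 1579831).

433627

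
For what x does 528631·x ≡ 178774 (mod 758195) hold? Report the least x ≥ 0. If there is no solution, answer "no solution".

First find gcd(528631, 758195):
758195 = 1*528631 + 229564
528631 = 2*229564 + 69503
229564 = 3*69503 + 21055
69503 = 3*21055 + 6338
21055 = 3*6338 + 2041
6338 = 3*2041 + 215
2041 = 9*215 + 106
215 = 2*106 + 3
106 = 35*3 + 1
3 = 3*1 + 0
gcd = 1, so a unique solution mod 758195 exists.
Back-substitute for the Bézout coefficients:
1 = 106 − 35·3
1 = −35·215 + 71·106
1 = 71·2041 − 674·215
1 = −674·6338 + 2093·2041
1 = 2093·21055 − 6953·6338
1 = −6953·69503 + 22952·21055
1 = 22952·229564 − 75809·69503
1 = −75809·528631 + 174570·229564
1 = 174570·758195 − 250379·528631
So 528631·(-250379) ≡ 1 (mod 758195), giving 528631⁻¹ ≡ 507816.
x ≡ 528631⁻¹·178774 ≡ 507816·178774 ≡ 302869 (mod 758195).

302869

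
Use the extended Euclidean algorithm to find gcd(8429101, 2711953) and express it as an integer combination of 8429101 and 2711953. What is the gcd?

Apply Euclid's algorithm to 8429101 and 2711953:
8429101 = 3*2711953 + 293242
2711953 = 9*293242 + 72775
293242 = 4*72775 + 2142
72775 = 33*2142 + 2089
2142 = 1*2089 + 53
2089 = 39*53 + 22
53 = 2*22 + 9
22 = 2*9 + 4
9 = 2*4 + 1
4 = 4*1 + 0
gcd(8429101, 2711953) = 1.
Back-substituting:
1 = 9 − 2·4
1 = −2·22 + 5·9
1 = 5·53 − 12·22
1 = −12·2089 + 473·53
1 = 473·2142 − 485·2089
1 = −485·72775 + 16478·2142
1 = 16478·293242 − 66397·72775
1 = −66397·2711953 + 614051·293242
1 = 614051·8429101 − 1908550·2711953
So 1 = (614051)·8429101 + (-1908550)·2711953.

1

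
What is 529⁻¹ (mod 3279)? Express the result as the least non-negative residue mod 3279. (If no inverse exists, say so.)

gcd(3279, 529) by repeated division:
3279 = 6·529 + 105
529 = 5·105 + 4
105 = 26·4 + 1
4 = 4·1 + 0
Since gcd(529, 3279) = 1, back-substitute to write 1 as a combination:
1 = 105 − 26·4
1 = −26·529 + 131·105
1 = 131·3279 − 812·529
Hence 529⁻¹ ≡ -812 ≡ 2467 (mod 3279).

2467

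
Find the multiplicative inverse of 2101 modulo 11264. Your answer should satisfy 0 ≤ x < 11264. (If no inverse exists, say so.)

no inverse exists

Euclidean algorithm on 11264, 2101:
11264 = 5·2101 + 759
2101 = 2·759 + 583
759 = 1·583 + 176
583 = 3·176 + 55
176 = 3·55 + 11
55 = 5·11 + 0
The gcd is 11, not 1, hence no inverse exists.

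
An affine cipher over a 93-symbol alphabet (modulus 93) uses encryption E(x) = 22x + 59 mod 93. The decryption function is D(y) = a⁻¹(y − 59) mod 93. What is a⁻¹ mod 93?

55

Run Euclid on (93, 22):
93 = 4*22 + 5
22 = 4*5 + 2
5 = 2*2 + 1
2 = 2*1 + 0
The gcd is 1. Working backward:
1 = 5 − 2·2
1 = −2·22 + 9·5
1 = 9·93 − 38·22
Hence 22⁻¹ ≡ -38 ≡ 55 (mod 93).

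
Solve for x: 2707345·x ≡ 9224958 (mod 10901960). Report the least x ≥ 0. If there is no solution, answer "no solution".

no solution

gcd(2707345, 10901960):
10901960 = 4×2707345 + 72580
2707345 = 37×72580 + 21885
72580 = 3×21885 + 6925
21885 = 3×6925 + 1110
6925 = 6×1110 + 265
1110 = 4×265 + 50
265 = 5×50 + 15
50 = 3×15 + 5
15 = 3×5 + 0
gcd = 5, but 5 ∤ 9224958, so the congruence has no solution.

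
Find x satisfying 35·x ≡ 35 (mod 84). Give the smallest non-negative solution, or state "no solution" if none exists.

First find gcd(35, 84):
84 = 2×35 + 14
35 = 2×14 + 7
14 = 2×7 + 0
gcd = 7 and 7 | 35, so solutions exist. Divide through by 7: 5x ≡ 5 (mod 12).
Now find 5⁻¹ mod 12:
12 = 2*5 + 2
5 = 2*2 + 1
2 = 2*1 + 0
Back-substitute:
1 = 5 − 2·2
1 = −2·12 + 5·5
So 5⁻¹ ≡ 5 (mod 12).
Then x ≡ 5·5 ≡ 1 (mod 12); the smallest non-negative solution is x = 1.

1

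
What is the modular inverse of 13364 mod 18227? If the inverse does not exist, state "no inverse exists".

13793

Apply the Euclidean algorithm to 18227 and 13364:
18227 = 1×13364 + 4863
13364 = 2×4863 + 3638
4863 = 1×3638 + 1225
3638 = 2×1225 + 1188
1225 = 1×1188 + 37
1188 = 32×37 + 4
37 = 9×4 + 1
4 = 4×1 + 0
gcd = 1, so the inverse exists. Back-substitute:
1 = 37 − 9·4
1 = −9·1188 + 289·37
1 = 289·1225 − 298·1188
1 = −298·3638 + 885·1225
1 = 885·4863 − 1183·3638
1 = −1183·13364 + 3251·4863
1 = 3251·18227 − 4434·13364
Thus 13364·(-4434) ≡ 1 (mod 18227); reducing, -4434 mod 18227 = 13793.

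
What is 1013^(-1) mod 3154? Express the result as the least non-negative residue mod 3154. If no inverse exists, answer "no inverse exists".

1289

gcd(3154, 1013) by repeated division:
3154 = 3×1013 + 115
1013 = 8×115 + 93
115 = 1×93 + 22
93 = 4×22 + 5
22 = 4×5 + 2
5 = 2×2 + 1
2 = 2×1 + 0
Since gcd(1013, 3154) = 1, back-substitute to write 1 as a combination:
1 = 5 − 2·2
1 = −2·22 + 9·5
1 = 9·93 − 38·22
1 = −38·115 + 47·93
1 = 47·1013 − 414·115
1 = −414·3154 + 1289·1013
So 1013·1289 ≡ 1 (mod 3154).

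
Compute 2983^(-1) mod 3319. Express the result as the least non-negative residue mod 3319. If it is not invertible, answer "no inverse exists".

2914

gcd(3319, 2983) by repeated division:
3319 = 1*2983 + 336
2983 = 8*336 + 295
336 = 1*295 + 41
295 = 7*41 + 8
41 = 5*8 + 1
8 = 8*1 + 0
The gcd is 1. Working backward:
1 = 41 − 5·8
1 = −5·295 + 36·41
1 = 36·336 − 41·295
1 = −41·2983 + 364·336
1 = 364·3319 − 405·2983
So 2983·(-405) ≡ 1 (mod 3319), and -405 ≡ 2914 (mod 3319).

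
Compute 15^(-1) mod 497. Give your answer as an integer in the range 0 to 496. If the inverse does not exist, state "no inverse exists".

232

Run Euclid on (497, 15):
497 = 33·15 + 2
15 = 7·2 + 1
2 = 2·1 + 0
gcd = 1, so the inverse exists. Back-substitute:
1 = 15 − 7·2
1 = −7·497 + 232·15
So 15·232 ≡ 1 (mod 497).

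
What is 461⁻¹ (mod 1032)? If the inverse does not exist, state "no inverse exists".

197

Apply the Euclidean algorithm to 1032 and 461:
1032 = 2×461 + 110
461 = 4×110 + 21
110 = 5×21 + 5
21 = 4×5 + 1
5 = 5×1 + 0
Since gcd(461, 1032) = 1, back-substitute to write 1 as a combination:
1 = 21 − 4·5
1 = −4·110 + 21·21
1 = 21·461 − 88·110
1 = −88·1032 + 197·461
So 461·197 ≡ 1 (mod 1032).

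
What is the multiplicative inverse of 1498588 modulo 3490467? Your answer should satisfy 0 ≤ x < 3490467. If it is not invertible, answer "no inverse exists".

3110740

Apply the Euclidean algorithm to 3490467 and 1498588:
3490467 = 2·1498588 + 493291
1498588 = 3·493291 + 18715
493291 = 26·18715 + 6701
18715 = 2·6701 + 5313
6701 = 1·5313 + 1388
5313 = 3·1388 + 1149
1388 = 1·1149 + 239
1149 = 4·239 + 193
239 = 1·193 + 46
193 = 4·46 + 9
46 = 5·9 + 1
9 = 9·1 + 0
gcd = 1, so the inverse exists. Back-substitute:
1 = 46 − 5·9
1 = −5·193 + 21·46
1 = 21·239 − 26·193
1 = −26·1149 + 125·239
1 = 125·1388 − 151·1149
1 = −151·5313 + 578·1388
1 = 578·6701 − 729·5313
1 = −729·18715 + 2036·6701
1 = 2036·493291 − 53665·18715
1 = −53665·1498588 + 163031·493291
1 = 163031·3490467 − 379727·1498588
So 1498588·(-379727) ≡ 1 (mod 3490467), and -379727 ≡ 3110740 (mod 3490467).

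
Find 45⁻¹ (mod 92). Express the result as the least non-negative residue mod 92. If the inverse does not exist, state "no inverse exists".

45

gcd(92, 45) by repeated division:
92 = 2×45 + 2
45 = 22×2 + 1
2 = 2×1 + 0
gcd = 1, so the inverse exists. Back-substitute:
1 = 45 − 22·2
1 = −22·92 + 45·45
So 45·45 ≡ 1 (mod 92).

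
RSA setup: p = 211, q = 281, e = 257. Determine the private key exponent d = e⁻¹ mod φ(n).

φ(n) = (p−1)(q−1) = 210·280 = 58800.
Need d with 257·d ≡ 1 (mod 58800). Apply the extended Euclidean algorithm:
58800 = 228×257 + 204
257 = 1×204 + 53
204 = 3×53 + 45
53 = 1×45 + 8
45 = 5×8 + 5
8 = 1×5 + 3
5 = 1×3 + 2
3 = 1×2 + 1
2 = 2×1 + 0
Back-substitute:
1 = 3 − 2
1 = −5 + 2·3
1 = 2·8 − 3·5
1 = −3·45 + 17·8
1 = 17·53 − 20·45
1 = −20·204 + 77·53
1 = 77·257 − 97·204
1 = −97·58800 + 22193·257
So 257·22193 ≡ 1 (mod 58800), hence d = 22193.

22193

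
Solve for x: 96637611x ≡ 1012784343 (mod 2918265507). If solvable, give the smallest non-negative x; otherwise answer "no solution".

First find gcd(96637611, 2918265507):
2918265507 = 30·96637611 + 19137177
96637611 = 5·19137177 + 951726
19137177 = 20·951726 + 102657
951726 = 9·102657 + 27813
102657 = 3·27813 + 19218
27813 = 1·19218 + 8595
19218 = 2·8595 + 2028
8595 = 4·2028 + 483
2028 = 4·483 + 96
483 = 5·96 + 3
96 = 32·3 + 0
gcd = 3 and 3 | 1012784343, so solutions exist. Divide through by 3: 32212537x ≡ 337594781 (mod 972755169).
Now find 32212537⁻¹ mod 972755169:
972755169 = 30·32212537 + 6379059
32212537 = 5·6379059 + 317242
6379059 = 20·317242 + 34219
317242 = 9·34219 + 9271
34219 = 3·9271 + 6406
9271 = 1·6406 + 2865
6406 = 2·2865 + 676
2865 = 4·676 + 161
676 = 4·161 + 32
161 = 5·32 + 1
32 = 32·1 + 0
Back-substitute:
1 = 161 − 5·32
1 = −5·676 + 21·161
1 = 21·2865 − 89·676
1 = −89·6406 + 199·2865
1 = 199·9271 − 288·6406
1 = −288·34219 + 1063·9271
1 = 1063·317242 − 9855·34219
1 = −9855·6379059 + 198163·317242
1 = 198163·32212537 − 1000670·6379059
1 = −1000670·972755169 + 30218263·32212537
So 32212537⁻¹ ≡ 30218263 (mod 972755169).
Then x ≡ 30218263·337594781 ≡ 260834984 (mod 972755169); the smallest non-negative solution is x = 260834984.

260834984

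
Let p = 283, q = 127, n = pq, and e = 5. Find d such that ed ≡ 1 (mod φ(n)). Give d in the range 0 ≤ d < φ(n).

14213

φ(n) = (p−1)(q−1) = 282·126 = 35532.
Need d with 5·d ≡ 1 (mod 35532). Apply the extended Euclidean algorithm:
35532 = 7106*5 + 2
5 = 2*2 + 1
2 = 2*1 + 0
Back-substitute:
1 = 5 − 2·2
1 = −2·35532 + 14213·5
So 5·14213 ≡ 1 (mod 35532), hence d = 14213.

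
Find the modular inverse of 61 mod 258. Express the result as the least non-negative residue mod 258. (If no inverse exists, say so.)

Apply the Euclidean algorithm to 258 and 61:
258 = 4×61 + 14
61 = 4×14 + 5
14 = 2×5 + 4
5 = 1×4 + 1
4 = 4×1 + 0
gcd = 1, so the inverse exists. Back-substitute:
1 = 5 − 4
1 = −14 + 3·5
1 = 3·61 − 13·14
1 = −13·258 + 55·61
So 61·55 ≡ 1 (mod 258).

55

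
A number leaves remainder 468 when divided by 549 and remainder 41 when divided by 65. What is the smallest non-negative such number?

31761

Write x = 468 + 549·k. Then 549·k ≡ 41 − 468 ≡ 28 (mod 65).
Need 549⁻¹ mod 65. Extended Euclid on (65, 29):
65 = 2×29 + 7
29 = 4×7 + 1
7 = 7×1 + 0
Back-substitute:
1 = 29 − 4·7
1 = −4·65 + 9·29
549⁻¹ ≡ 9 (mod 65), so k ≡ 9·28 ≡ 57 (mod 65).
x = 468 + 549·57 = 31761.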